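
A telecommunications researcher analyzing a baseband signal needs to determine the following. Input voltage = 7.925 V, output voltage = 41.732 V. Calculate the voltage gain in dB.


Voltage gain in dB:
G = 20 * log10(Vout / Vin)
  = 20 * log10(41.732 / 7.925)
  = 20 * log10(5.265868)
  = 20 * 0.72147
  = 14.43 dB

14.43 dB


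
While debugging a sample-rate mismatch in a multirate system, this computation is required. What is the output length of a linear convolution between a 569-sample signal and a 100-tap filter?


Linear convolution output length:
L = N + M - 1
  = 569 + 100 - 1
  = 668 samples

668


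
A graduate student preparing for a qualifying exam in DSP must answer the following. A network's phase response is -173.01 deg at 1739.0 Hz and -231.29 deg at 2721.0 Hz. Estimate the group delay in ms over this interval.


Group delay from phase difference:
tau = -d(phi)/d(omega)
d(phi) = -58.28 deg = -1.017178 rad
d(omega) = 2*pi*(2721.0 - 1739.0) = 6170.088 rad/s
tau = -(-1.017178) / 6170.088
    = 0.1649 ms

0.1649 ms


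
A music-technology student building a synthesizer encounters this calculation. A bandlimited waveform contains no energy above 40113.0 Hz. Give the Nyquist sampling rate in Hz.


The Nyquist rate is twice the maximum frequency component.
fs_min = 2 * fmax
      = 2 * 40113.0
      = 80226.0 Hz

80226.0


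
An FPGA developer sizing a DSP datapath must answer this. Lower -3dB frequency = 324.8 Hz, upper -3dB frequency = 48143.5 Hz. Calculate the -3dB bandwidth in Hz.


Bandwidth is the difference of -3dB frequencies:
BW = f_high - f_low
   = 48143.5 - 324.8
   = 47818.7 Hz

47818.7 Hz


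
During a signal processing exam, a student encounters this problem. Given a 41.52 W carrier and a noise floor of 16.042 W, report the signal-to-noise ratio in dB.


SNR in decibels:
SNR = 10 * log10(Ps / Pn)
    = 10 * log10(41.52 / 16.042)
    = 10 * log10(2.5882)
    = 10 * 0.413
    = 4.13 dB

4.13 dB


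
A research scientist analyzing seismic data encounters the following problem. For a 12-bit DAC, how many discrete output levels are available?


Number of quantization levels = 2^N
= 2^12
= 4096

4096


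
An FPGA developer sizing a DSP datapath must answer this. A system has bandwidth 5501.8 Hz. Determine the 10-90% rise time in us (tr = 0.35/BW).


Rise time from bandwidth relationship:
tr = 0.35 / BW
   = 0.35 / 5501.8
   = 6.3615544e-05 s
   = 63.6155 us

63.6155 us


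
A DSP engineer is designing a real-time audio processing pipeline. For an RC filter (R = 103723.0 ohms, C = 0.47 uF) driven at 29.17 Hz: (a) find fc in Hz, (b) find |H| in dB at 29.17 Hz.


Step 1 — cutoff frequency:
fc = 1 / (2*pi*R*C)
C = 0.47 uF = 4.7e-07 F
fc = 1 / (2*pi*103723.0*4.7e-07)
   = 3.26473 Hz

Step 2 — magnitude at f = 29.17 Hz:
|H(f)| = 1 / sqrt(1 + (f/fc)^2)
f/fc = 29.17 / 3.26473 = 8.934889
|H| = 1 / sqrt(1 + 79.832241) = 0.1112264
|H|_dB = 20*log10(0.1112264) = -19.08 dB

fc = 3.26473 Hz; |H(29.17 Hz)| = -19.08 dB


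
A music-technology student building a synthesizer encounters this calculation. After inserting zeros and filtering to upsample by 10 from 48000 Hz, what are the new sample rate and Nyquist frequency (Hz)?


Step 1 — output sample rate after interpolation by L:
fs_out = L * fs_in = 10 * 48000 = 480000 Hz

Step 2 — Nyquist frequency of the output stream:
f_Nyq = fs_out / 2 = 480000 / 2 = 240000.0 Hz

fs_out = 480000 Hz; f_Nyquist = 240000.0 Hz


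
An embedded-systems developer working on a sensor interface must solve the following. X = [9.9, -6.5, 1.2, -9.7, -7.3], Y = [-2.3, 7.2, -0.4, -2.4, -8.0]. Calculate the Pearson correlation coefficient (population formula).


Pearson correlation coefficient (population):
r = cov(X,Y) / (std(X) * std(Y))
Mean X = -2.48, Mean Y = -1.18
Cov(X,Y) = -0.6004
Std(X) = 7.187879, Std(Y) = 4.900775
r = -0.017

-0.017


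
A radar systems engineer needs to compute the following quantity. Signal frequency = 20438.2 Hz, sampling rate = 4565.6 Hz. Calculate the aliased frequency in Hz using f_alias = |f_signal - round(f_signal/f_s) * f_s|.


Compute the nearest integer multiple of fs to the signal:
n = round(20438.2 / 4565.6) = 4
f_alias = |20438.2 - 4 * 4565.6|
        = |20438.2 - 18262.4|
        = 2175.8 Hz

2175.8


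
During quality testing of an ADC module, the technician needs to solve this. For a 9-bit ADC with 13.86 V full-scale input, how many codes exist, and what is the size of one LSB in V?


Step 1 — number of quantization levels:
L = 2^N = 2^9 = 512

Step 2 — LSB step size:
delta = Vfs / L
      = 13.86 / 512
      = 0.02707031 V

Levels = 512; step size = 0.02707031 V


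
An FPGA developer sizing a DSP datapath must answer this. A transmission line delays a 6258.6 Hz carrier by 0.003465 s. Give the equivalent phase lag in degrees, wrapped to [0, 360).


Phase shift from frequency and time delay:
phi = 360 * f * t_delay
    = 360 * 6258.6 * 0.003465
    = 7806.98 degrees
    mod 360 = 246.98 degrees

246.98 degrees


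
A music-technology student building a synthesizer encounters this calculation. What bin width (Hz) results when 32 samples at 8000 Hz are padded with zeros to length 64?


Frequency resolution after zero-padding:
N_padded = 32 * 2 = 64
df = fs / N_padded
   = 8000 / 64
   = 125.0 Hz

125.0 Hz


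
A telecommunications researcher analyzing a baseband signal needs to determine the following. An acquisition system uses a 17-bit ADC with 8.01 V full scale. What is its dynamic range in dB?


Dynamic range from full-scale to LSB:
V_min = V_max / 2^bits = 8.01 / 2^17
DR = 20 * log10(V_max / V_min)
   = 20 * log10(2^17)
   = 20 * 17 * log10(2)
   = 102.35 dB

102.35 dB


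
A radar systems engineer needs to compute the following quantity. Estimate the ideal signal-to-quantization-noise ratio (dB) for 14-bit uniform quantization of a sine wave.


Theoretical SNR for a full-scale sinusoid:
SNR = 6.02 * N + 1.76
    = 6.02 * 14 + 1.76
    = 84.28 + 1.76
    = 86.04 dB

86.04 dB


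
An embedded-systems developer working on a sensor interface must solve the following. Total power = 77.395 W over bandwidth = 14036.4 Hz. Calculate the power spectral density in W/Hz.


Power spectral density:
PSD = P / BW
    = 77.395 / 14036.4
    = 0.00551388 W/Hz

0.00551388 W/Hz


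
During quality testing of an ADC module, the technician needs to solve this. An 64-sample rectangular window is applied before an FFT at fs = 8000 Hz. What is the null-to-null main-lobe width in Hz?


Main lobe width for a rectangular window:
Width = 2 * fs / N
      = 2 * 8000 / 64
      = 16000 / 64
      = 250.0 Hz

250.0 Hz


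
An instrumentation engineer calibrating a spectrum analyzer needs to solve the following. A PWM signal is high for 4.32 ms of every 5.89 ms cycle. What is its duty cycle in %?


Duty cycle as a percentage:
DC = (t_on / T) * 100
   = (4.32 / 5.89) * 100
   = 0.733447 * 100
   = 73.34 %

73.34 %


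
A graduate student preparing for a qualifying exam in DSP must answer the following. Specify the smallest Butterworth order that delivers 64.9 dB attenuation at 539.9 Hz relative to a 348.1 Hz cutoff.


Butterworth filter order formula:
n = log10(10^(A/10) - 1) / (2 * log10(f_stop/f_pass))
10^(64.9/10) - 1 = 3090294.4325
f_stop/f_pass = 539.9 / 348.1 = 1.551
n = 17.0244 -> ceil = 18

18


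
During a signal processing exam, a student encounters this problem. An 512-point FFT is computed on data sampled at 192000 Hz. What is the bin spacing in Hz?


DFT frequency resolution:
df = fs / N
   = 192000 / 512
   = 375.0 Hz

375.0 Hz


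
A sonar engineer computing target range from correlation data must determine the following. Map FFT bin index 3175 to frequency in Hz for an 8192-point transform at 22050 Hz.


Frequency of DFT bin k:
f_k = k * fs / N
    = 3175 * 22050 / 8192
    = 70008750 / 8192
    = 8545.99 Hz

8545.99 Hz


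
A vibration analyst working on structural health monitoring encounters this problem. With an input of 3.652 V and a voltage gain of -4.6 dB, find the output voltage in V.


Output voltage from dB gain:
V_out = V_in * 10^(gain_dB / 20)
      = 3.652 * 10^(-4.6 / 20)
      = 3.652 * 0.588844
      = 2.1505 V

2.1505 V


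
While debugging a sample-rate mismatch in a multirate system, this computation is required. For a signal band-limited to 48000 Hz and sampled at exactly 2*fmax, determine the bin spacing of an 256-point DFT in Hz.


Step 1 — Nyquist sampling rate:
fs = 2 * fmax = 2 * 48000 = 96000 Hz

Step 2 — DFT bin spacing:
df = fs / N = 96000 / 256 = 375.0 Hz

375.0 Hz


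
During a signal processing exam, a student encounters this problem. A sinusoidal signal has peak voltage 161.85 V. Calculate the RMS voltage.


RMS voltage for a sinusoidal waveform:
V_rms = V_peak / sqrt(2)
      = 161.85 / 1.414214
      = 114.445 V

114.445 V


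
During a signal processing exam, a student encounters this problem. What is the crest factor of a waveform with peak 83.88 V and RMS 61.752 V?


Crest factor is the ratio of peak to RMS:
CF = V_peak / V_rms
   = 83.88 / 61.752
   = 1.3583

1.3583


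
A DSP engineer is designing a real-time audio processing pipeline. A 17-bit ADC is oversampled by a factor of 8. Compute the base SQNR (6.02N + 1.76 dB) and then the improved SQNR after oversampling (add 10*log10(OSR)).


Step 1 — baseline SQNR at Nyquist:
SQNR_base = 6.02*N + 1.76
          = 6.02*17 + 1.76
          = 104.1 dB

Step 2 — oversampling processing gain:
G = 10*log10(OSR) = 10*log10(8) = 9.03 dB

Step 3 — total:
SQNR_total = 104.1 + 9.03 = 113.13 dB

Base SQNR = 104.1 dB; oversampled SQNR = 113.13 dB


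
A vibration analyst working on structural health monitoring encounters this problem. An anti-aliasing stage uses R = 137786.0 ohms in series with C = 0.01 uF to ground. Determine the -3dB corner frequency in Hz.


Cutoff frequency of a first-order RC filter:
fc = 1 / (2 * pi * R * C)
C = 0.01 uF = 1e-08 F
fc = 1 / (2 * pi * 137786.0 * 1e-08)
   = 1 / 0.0086573497073505
   = 115.508791 Hz

115.508791 Hz


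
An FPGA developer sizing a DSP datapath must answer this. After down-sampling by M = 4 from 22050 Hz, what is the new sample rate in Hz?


Decimation reduces the sample rate:
fs_out = fs_in / M
       = 22050 / 4
       = 5512.5 Hz

5512.5 Hz


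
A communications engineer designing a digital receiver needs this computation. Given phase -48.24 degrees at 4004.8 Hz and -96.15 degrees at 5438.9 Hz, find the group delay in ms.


Group delay from phase difference:
tau = -d(phi)/d(omega)
d(phi) = -47.91 deg = -0.836187 rad
d(omega) = 2*pi*(5438.9 - 4004.8) = 9010.716 rad/s
tau = -(-0.836187) / 9010.716
    = 0.0928 ms

0.0928 ms


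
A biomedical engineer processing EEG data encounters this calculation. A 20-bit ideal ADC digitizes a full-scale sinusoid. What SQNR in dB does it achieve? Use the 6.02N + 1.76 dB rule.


Theoretical SNR for a full-scale sinusoid:
SNR = 6.02 * N + 1.76
    = 6.02 * 20 + 1.76
    = 120.4 + 1.76
    = 122.16 dB

122.16 dB


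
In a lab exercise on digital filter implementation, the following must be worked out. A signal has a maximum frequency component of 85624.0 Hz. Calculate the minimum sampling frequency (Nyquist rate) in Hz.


The Nyquist rate is twice the maximum frequency component.
fs_min = 2 * fmax
      = 2 * 85624.0
      = 171248.0 Hz

171248.0


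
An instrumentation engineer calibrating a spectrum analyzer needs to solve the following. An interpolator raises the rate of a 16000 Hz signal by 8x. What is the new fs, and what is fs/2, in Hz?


Step 1 — output sample rate after interpolation by L:
fs_out = L * fs_in = 8 * 16000 = 128000 Hz

Step 2 — Nyquist frequency of the output stream:
f_Nyq = fs_out / 2 = 128000 / 2 = 64000.0 Hz

fs_out = 128000 Hz; f_Nyquist = 64000.0 Hz


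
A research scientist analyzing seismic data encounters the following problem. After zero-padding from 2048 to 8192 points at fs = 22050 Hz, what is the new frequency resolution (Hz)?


Frequency resolution after zero-padding:
N_padded = 2048 * 4 = 8192
df = fs / N_padded
   = 22050 / 8192
   = 2.6917 Hz

2.6917 Hz


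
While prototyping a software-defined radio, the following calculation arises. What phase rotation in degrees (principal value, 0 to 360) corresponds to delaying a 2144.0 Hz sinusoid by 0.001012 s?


Phase shift from frequency and time delay:
phi = 360 * f * t_delay
    = 360 * 2144.0 * 0.001012
    = 781.1 degrees
    mod 360 = 61.1 degrees

61.1 degrees


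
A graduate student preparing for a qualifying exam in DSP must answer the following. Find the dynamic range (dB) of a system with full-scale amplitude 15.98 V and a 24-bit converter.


Dynamic range from full-scale to LSB:
V_min = V_max / 2^bits = 15.98 / 2^24
DR = 20 * log10(V_max / V_min)
   = 20 * log10(2^24)
   = 20 * 24 * log10(2)
   = 144.49 dB

144.49 dB


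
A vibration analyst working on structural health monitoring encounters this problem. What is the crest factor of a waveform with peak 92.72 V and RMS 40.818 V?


Crest factor is the ratio of peak to RMS:
CF = V_peak / V_rms
   = 92.72 / 40.818
   = 2.2715

2.2715


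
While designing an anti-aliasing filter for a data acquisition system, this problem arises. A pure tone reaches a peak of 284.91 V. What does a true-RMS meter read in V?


RMS voltage for a sinusoidal waveform:
V_rms = V_peak / sqrt(2)
      = 284.91 / 1.414214
      = 201.462 V

201.462 V


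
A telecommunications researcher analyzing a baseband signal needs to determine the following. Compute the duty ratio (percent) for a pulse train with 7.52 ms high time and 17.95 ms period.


Duty cycle as a percentage:
DC = (t_on / T) * 100
   = (7.52 / 17.95) * 100
   = 0.418942 * 100
   = 41.89 %

41.89 %


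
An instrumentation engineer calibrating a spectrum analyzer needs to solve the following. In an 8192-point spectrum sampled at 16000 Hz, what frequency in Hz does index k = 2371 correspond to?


Frequency of DFT bin k:
f_k = k * fs / N
    = 2371 * 16000 / 8192
    = 37936000 / 8192
    = 4630.859 Hz

4630.859 Hz


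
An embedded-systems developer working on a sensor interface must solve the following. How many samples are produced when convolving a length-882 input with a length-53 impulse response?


Linear convolution output length:
L = N + M - 1
  = 882 + 53 - 1
  = 934 samples

934


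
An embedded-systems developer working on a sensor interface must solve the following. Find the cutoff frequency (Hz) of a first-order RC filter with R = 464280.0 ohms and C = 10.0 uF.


Cutoff frequency of a first-order RC filter:
fc = 1 / (2 * pi * R * C)
C = 10.0 uF = 1e-05 F
fc = 1 / (2 * pi * 464280.0 * 1e-05)
   = 1 / 29.171572744173
   = 0.03428 Hz

0.03428 Hz


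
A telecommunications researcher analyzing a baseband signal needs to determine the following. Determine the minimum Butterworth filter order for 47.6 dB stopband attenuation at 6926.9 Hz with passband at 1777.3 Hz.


Butterworth filter order formula:
n = log10(10^(A/10) - 1) / (2 * log10(f_stop/f_pass))
10^(47.6/10) - 1 = 57542.9937
f_stop/f_pass = 6926.9 / 1777.3 = 3.8974
n = 4.0286 -> ceil = 5

5


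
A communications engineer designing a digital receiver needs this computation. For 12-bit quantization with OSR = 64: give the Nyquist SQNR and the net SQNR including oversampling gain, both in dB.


Step 1 — baseline SQNR at Nyquist:
SQNR_base = 6.02*N + 1.76
          = 6.02*12 + 1.76
          = 74.0 dB

Step 2 — oversampling processing gain:
G = 10*log10(OSR) = 10*log10(64) = 18.06 dB

Step 3 — total:
SQNR_total = 74.0 + 18.06 = 92.06 dB

Base SQNR = 74.0 dB; oversampled SQNR = 92.06 dB


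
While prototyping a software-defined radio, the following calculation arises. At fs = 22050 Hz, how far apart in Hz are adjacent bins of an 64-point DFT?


DFT frequency resolution:
df = fs / N
   = 22050 / 64
   = 344.5312 Hz

344.5312 Hz


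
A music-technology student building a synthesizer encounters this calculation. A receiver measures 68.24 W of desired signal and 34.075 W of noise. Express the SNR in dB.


SNR in decibels:
SNR = 10 * log10(Ps / Pn)
    = 10 * log10(68.24 / 34.075)
    = 10 * log10(2.0026)
    = 10 * 0.3016
    = 3.02 dB

3.02 dB


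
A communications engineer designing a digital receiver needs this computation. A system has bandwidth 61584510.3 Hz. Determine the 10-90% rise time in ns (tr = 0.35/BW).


Rise time from bandwidth relationship:
tr = 0.35 / BW
   = 0.35 / 61584510.3
   = 5.683247269e-09 s
   = 5.6832 ns

5.6832 ns


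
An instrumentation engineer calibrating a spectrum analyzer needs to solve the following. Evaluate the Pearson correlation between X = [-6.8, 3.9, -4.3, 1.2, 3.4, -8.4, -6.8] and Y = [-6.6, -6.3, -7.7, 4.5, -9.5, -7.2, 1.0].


Pearson correlation coefficient (population):
r = cov(X,Y) / (std(X) * std(Y))
Mean X = -2.5429, Mean Y = -4.5429
Cov(X,Y) = -0.094694
Std(X) = 4.847343, Std(Y) = 4.80204
r = -0.0041

-0.0041


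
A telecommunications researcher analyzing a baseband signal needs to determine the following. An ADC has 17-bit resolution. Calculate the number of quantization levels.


Number of quantization levels = 2^N
= 2^17
= 131072

131072


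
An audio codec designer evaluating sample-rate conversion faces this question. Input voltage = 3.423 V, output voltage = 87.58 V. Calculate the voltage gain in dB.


Voltage gain in dB:
G = 20 * log10(Vout / Vin)
  = 20 * log10(87.58 / 3.423)
  = 20 * log10(25.585743)
  = 20 * 1.407998
  = 28.16 dB

28.16 dB


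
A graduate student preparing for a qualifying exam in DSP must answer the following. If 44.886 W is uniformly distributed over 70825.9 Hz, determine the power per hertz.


Power spectral density:
PSD = P / BW
    = 44.886 / 70825.9
    = 0.00063375 W/Hz

0.00063375 W/Hz


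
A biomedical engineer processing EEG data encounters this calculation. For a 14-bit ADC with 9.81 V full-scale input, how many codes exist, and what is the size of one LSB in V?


Step 1 — number of quantization levels:
L = 2^N = 2^14 = 16384

Step 2 — LSB step size:
delta = Vfs / L
      = 9.81 / 16384
      = 0.00059875 V

Levels = 16384; step size = 0.00059875 V


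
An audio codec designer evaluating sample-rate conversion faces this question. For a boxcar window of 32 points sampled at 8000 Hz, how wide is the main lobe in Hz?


Main lobe width for a rectangular window:
Width = 2 * fs / N
      = 2 * 8000 / 32
      = 16000 / 32
      = 500.0 Hz

500.0 Hz


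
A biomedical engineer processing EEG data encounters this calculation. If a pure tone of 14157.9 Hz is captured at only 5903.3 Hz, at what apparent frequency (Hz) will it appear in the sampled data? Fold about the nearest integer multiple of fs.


Compute the nearest integer multiple of fs to the signal:
n = round(14157.9 / 5903.3) = 2
f_alias = |14157.9 - 2 * 5903.3|
        = |14157.9 - 11806.6|
        = 2351.3 Hz

2351.3


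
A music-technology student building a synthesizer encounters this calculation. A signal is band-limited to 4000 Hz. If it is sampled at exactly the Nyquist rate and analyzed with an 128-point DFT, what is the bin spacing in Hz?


Step 1 — Nyquist sampling rate:
fs = 2 * fmax = 2 * 4000 = 8000 Hz

Step 2 — DFT bin spacing:
df = fs / N = 8000 / 128 = 62.5 Hz

62.5 Hz


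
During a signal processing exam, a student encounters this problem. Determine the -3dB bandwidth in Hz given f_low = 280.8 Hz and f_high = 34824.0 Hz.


Bandwidth is the difference of -3dB frequencies:
BW = f_high - f_low
   = 34824.0 - 280.8
   = 34543.2 Hz

34543.2 Hz


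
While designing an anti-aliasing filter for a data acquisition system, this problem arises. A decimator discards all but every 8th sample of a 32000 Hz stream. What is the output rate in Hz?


Decimation reduces the sample rate:
fs_out = fs_in / M
       = 32000 / 8
       = 4000.0 Hz

4000.0 Hz


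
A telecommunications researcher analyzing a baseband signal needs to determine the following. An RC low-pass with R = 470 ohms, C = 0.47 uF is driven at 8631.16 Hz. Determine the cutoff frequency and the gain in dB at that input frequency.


Step 1 — cutoff frequency:
fc = 1 / (2*pi*R*C)
C = 0.47 uF = 4.7e-07 F
fc = 1 / (2*pi*470*4.7e-07)
   = 720.484 Hz

Step 2 — magnitude at f = 8631.16 Hz:
|H(f)| = 1 / sqrt(1 + (f/fc)^2)
f/fc = 8631.16 / 720.484 = 11.979669
|H| = 1 / sqrt(1 + 143.512469) = 0.0831854
|H|_dB = 20*log10(0.0831854) = -21.6 dB

fc = 720.484 Hz; |H(8631.16 Hz)| = -21.6 dB


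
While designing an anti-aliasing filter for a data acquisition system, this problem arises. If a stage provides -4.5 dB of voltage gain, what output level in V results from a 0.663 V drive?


Output voltage from dB gain:
V_out = V_in * 10^(gain_dB / 20)
      = 0.663 * 10^(-4.5 / 20)
      = 0.663 * 0.595662
      = 0.3949 V

0.3949 V


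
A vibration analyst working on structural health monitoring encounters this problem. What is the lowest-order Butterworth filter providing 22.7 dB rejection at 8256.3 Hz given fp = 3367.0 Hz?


Butterworth filter order formula:
n = log10(10^(A/10) - 1) / (2 * log10(f_stop/f_pass))
10^(22.7/10) - 1 = 185.2087
f_stop/f_pass = 8256.3 / 3367.0 = 2.4521
n = 2.9107 -> ceil = 3

3


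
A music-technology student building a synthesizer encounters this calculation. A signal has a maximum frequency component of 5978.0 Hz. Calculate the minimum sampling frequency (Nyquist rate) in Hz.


The Nyquist rate is twice the maximum frequency component.
fs_min = 2 * fmax
      = 2 * 5978.0
      = 11956.0 Hz

11956.0


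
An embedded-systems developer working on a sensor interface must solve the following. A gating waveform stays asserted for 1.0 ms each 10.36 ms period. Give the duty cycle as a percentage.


Duty cycle as a percentage:
DC = (t_on / T) * 100
   = (1.0 / 10.36) * 100
   = 0.096525 * 100
   = 9.65 %

9.65 %


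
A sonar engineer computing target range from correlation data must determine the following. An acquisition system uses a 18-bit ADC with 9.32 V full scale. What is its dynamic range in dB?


Dynamic range from full-scale to LSB:
V_min = V_max / 2^bits = 9.32 / 2^18
DR = 20 * log10(V_max / V_min)
   = 20 * log10(2^18)
   = 20 * 18 * log10(2)
   = 108.37 dB

108.37 dB


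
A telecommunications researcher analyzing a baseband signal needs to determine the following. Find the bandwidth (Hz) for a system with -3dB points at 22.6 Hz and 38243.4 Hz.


Bandwidth is the difference of -3dB frequencies:
BW = f_high - f_low
   = 38243.4 - 22.6
   = 38220.8 Hz

38220.8 Hz


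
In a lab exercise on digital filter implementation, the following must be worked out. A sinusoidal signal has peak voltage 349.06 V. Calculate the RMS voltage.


RMS voltage for a sinusoidal waveform:
V_rms = V_peak / sqrt(2)
      = 349.06 / 1.414214
      = 246.823 V

246.823 V


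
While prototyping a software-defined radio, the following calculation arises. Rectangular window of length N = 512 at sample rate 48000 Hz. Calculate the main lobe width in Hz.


Main lobe width for a rectangular window:
Width = 2 * fs / N
      = 2 * 48000 / 512
      = 96000 / 512
      = 187.5 Hz

187.5 Hz


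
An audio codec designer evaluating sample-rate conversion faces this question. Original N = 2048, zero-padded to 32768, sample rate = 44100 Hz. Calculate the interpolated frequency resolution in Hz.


Frequency resolution after zero-padding:
N_padded = 2048 * 16 = 32768
df = fs / N_padded
   = 44100 / 32768
   = 1.3458 Hz

1.3458 Hz


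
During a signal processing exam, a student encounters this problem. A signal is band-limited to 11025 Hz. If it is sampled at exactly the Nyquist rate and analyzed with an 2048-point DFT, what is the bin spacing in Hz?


Step 1 — Nyquist sampling rate:
fs = 2 * fmax = 2 * 11025 = 22050 Hz

Step 2 — DFT bin spacing:
df = fs / N = 22050 / 2048 = 10.7666 Hz

10.7666 Hz


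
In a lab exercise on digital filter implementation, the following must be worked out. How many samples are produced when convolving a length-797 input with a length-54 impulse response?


Linear convolution output length:
L = N + M - 1
  = 797 + 54 - 1
  = 850 samples

850


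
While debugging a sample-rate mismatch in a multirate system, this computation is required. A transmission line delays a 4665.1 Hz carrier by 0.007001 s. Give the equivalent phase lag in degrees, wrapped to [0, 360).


Phase shift from frequency and time delay:
phi = 360 * f * t_delay
    = 360 * 4665.1 * 0.007001
    = 11757.73 degrees
    mod 360 = 237.73 degrees

237.73 degrees


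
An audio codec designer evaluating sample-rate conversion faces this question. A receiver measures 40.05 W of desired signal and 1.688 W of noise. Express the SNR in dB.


SNR in decibels:
SNR = 10 * log10(Ps / Pn)
    = 10 * log10(40.05 / 1.688)
    = 10 * log10(23.7263)
    = 10 * 1.3752
    = 13.75 dB

13.75 dB


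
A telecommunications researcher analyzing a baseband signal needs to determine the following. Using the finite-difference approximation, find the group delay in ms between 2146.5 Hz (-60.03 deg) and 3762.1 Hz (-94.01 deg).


Group delay from phase difference:
tau = -d(phi)/d(omega)
d(phi) = -33.98 deg = -0.593063 rad
d(omega) = 2*pi*(3762.1 - 2146.5) = 10151.1142 rad/s
tau = -(-0.593063) / 10151.1142
    = 0.0584 ms

0.0584 ms


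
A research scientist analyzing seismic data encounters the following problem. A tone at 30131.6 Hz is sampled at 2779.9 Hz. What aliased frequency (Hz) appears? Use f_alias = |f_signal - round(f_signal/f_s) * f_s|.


Compute the nearest integer multiple of fs to the signal:
n = round(30131.6 / 2779.9) = 11
f_alias = |30131.6 - 11 * 2779.9|
        = |30131.6 - 30578.9|
        = 447.3 Hz

447.3


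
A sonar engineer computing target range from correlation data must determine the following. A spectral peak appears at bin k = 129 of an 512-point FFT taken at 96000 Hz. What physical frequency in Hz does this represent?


Frequency of DFT bin k:
f_k = k * fs / N
    = 129 * 96000 / 512
    = 12384000 / 512
    = 24187.5 Hz

24187.5 Hz


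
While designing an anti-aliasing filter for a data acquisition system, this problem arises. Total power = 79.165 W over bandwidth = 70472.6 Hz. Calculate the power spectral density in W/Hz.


Power spectral density:
PSD = P / BW
    = 79.165 / 70472.6
    = 0.00112334 W/Hz

0.00112334 W/Hz


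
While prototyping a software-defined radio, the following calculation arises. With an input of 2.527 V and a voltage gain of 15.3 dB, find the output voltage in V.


Output voltage from dB gain:
V_out = V_in * 10^(gain_dB / 20)
      = 2.527 * 10^(15.3 / 20)
      = 2.527 * 5.821032
      = 14.7097 V

14.7097 V


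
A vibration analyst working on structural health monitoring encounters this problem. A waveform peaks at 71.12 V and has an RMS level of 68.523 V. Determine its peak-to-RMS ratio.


Crest factor is the ratio of peak to RMS:
CF = V_peak / V_rms
   = 71.12 / 68.523
   = 1.0379

1.0379


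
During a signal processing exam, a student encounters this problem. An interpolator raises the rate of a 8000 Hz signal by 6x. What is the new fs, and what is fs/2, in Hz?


Step 1 — output sample rate after interpolation by L:
fs_out = L * fs_in = 6 * 8000 = 48000 Hz

Step 2 — Nyquist frequency of the output stream:
f_Nyq = fs_out / 2 = 48000 / 2 = 24000.0 Hz

fs_out = 48000 Hz; f_Nyquist = 24000.0 Hz


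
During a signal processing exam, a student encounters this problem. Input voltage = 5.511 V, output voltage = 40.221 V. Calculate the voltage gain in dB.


Voltage gain in dB:
G = 20 * log10(Vout / Vin)
  = 20 * log10(40.221 / 5.511)
  = 20 * log10(7.298312)
  = 20 * 0.863222
  = 17.26 dB

17.26 dB


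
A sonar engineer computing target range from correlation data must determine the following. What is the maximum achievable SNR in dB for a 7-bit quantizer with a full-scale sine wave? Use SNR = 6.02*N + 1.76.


Theoretical SNR for a full-scale sinusoid:
SNR = 6.02 * N + 1.76
    = 6.02 * 7 + 1.76
    = 42.14 + 1.76
    = 43.9 dB

43.9 dB


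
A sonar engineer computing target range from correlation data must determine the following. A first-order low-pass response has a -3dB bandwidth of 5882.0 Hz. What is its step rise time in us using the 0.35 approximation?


Rise time from bandwidth relationship:
tr = 0.35 / BW
   = 0.35 / 5882.0
   = 5.950357021e-05 s
   = 59.5036 us

59.5036 us


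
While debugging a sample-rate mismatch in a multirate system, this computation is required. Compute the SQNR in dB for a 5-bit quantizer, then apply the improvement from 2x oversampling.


Step 1 — baseline SQNR at Nyquist:
SQNR_base = 6.02*N + 1.76
          = 6.02*5 + 1.76
          = 31.86 dB

Step 2 — oversampling processing gain:
G = 10*log10(OSR) = 10*log10(2) = 3.01 dB

Step 3 — total:
SQNR_total = 31.86 + 3.01 = 34.87 dB

Base SQNR = 31.86 dB; oversampled SQNR = 34.87 dB


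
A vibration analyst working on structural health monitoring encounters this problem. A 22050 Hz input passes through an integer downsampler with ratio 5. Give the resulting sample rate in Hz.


Decimation reduces the sample rate:
fs_out = fs_in / M
       = 22050 / 5
       = 4410.0 Hz

4410.0 Hz


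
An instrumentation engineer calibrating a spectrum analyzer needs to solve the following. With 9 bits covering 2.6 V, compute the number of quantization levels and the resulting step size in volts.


Step 1 — number of quantization levels:
L = 2^N = 2^9 = 512

Step 2 — LSB step size:
delta = Vfs / L
      = 2.6 / 512
      = 0.00507813 V

Levels = 512; step size = 0.00507813 V


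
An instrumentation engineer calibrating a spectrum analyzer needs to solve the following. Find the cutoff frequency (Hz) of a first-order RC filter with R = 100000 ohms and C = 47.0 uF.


Cutoff frequency of a first-order RC filter:
fc = 1 / (2 * pi * R * C)
C = 47.0 uF = 4.7e-05 F
fc = 1 / (2 * pi * 100000 * 4.7e-05)
   = 1 / 29.530970943744
   = 0.033863 Hz

0.033863 Hz


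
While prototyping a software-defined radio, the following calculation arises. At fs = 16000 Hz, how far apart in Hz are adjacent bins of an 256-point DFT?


DFT frequency resolution:
df = fs / N
   = 16000 / 256
   = 62.5 Hz

62.5 Hz


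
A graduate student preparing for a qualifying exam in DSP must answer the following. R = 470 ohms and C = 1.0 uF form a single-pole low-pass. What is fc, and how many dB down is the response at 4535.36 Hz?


Step 1 — cutoff frequency:
fc = 1 / (2*pi*R*C)
C = 1.0 uF = 1e-06 F
fc = 1 / (2*pi*470*1e-06)
   = 338.628 Hz

Step 2 — magnitude at f = 4535.36 Hz:
|H(f)| = 1 / sqrt(1 + (f/fc)^2)
f/fc = 4535.36 / 338.628 = 13.39334
|H| = 1 / sqrt(1 + 179.381556) = 0.0744567
|H|_dB = 20*log10(0.0744567) = -22.56 dB

fc = 338.628 Hz; |H(4535.36 Hz)| = -22.56 dB


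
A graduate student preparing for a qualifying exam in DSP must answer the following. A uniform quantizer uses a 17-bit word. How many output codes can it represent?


Number of quantization levels = 2^N
= 2^17
= 131072

131072


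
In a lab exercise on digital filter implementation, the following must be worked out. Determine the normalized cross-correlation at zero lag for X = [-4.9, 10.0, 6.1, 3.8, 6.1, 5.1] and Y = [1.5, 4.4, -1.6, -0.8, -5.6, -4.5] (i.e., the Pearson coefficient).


Pearson correlation coefficient (population):
r = cov(X,Y) / (std(X) * std(Y))
Mean X = 4.3667, Mean Y = -1.1
Cov(X,Y) = -0.74
Std(X) = 4.554729, Std(Y) = 3.395095
r = -0.0479

-0.0479


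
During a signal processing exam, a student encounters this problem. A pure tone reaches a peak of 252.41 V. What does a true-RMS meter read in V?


RMS voltage for a sinusoidal waveform:
V_rms = V_peak / sqrt(2)
      = 252.41 / 1.414214
      = 178.481 V

178.481 V


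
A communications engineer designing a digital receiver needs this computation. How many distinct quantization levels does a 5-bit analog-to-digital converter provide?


Number of quantization levels = 2^N
= 2^5
= 32

32


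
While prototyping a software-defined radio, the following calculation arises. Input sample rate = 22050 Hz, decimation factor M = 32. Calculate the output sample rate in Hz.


Decimation reduces the sample rate:
fs_out = fs_in / M
       = 22050 / 32
       = 689.0625 Hz

689.0625 Hz


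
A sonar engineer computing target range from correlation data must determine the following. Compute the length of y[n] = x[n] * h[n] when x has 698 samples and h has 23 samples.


Linear convolution output length:
L = N + M - 1
  = 698 + 23 - 1
  = 720 samples

720


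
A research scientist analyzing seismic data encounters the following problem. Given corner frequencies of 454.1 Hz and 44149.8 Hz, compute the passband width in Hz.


Bandwidth is the difference of -3dB frequencies:
BW = f_high - f_low
   = 44149.8 - 454.1
   = 43695.7 Hz

43695.7 Hz


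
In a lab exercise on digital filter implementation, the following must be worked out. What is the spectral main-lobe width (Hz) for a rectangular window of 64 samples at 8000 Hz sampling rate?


Main lobe width for a rectangular window:
Width = 2 * fs / N
      = 2 * 8000 / 64
      = 16000 / 64
      = 250.0 Hz

250.0 Hz


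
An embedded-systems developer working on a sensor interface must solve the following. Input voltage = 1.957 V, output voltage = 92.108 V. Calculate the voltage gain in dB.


Voltage gain in dB:
G = 20 * log10(Vout / Vin)
  = 20 * log10(92.108 / 1.957)
  = 20 * log10(47.065917)
  = 20 * 1.672707
  = 33.45 dB

33.45 dB


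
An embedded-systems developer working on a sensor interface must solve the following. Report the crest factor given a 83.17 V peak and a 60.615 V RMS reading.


Crest factor is the ratio of peak to RMS:
CF = V_peak / V_rms
   = 83.17 / 60.615
   = 1.3721

1.3721


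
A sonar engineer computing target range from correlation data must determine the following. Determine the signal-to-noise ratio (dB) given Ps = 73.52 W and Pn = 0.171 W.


SNR in decibels:
SNR = 10 * log10(Ps / Pn)
    = 10 * log10(73.52 / 0.171)
    = 10 * log10(429.9415)
    = 10 * 2.6334
    = 26.33 dB

26.33 dB


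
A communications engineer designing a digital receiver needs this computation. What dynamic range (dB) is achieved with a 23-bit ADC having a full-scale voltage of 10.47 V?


Dynamic range from full-scale to LSB:
V_min = V_max / 2^bits = 10.47 / 2^23
DR = 20 * log10(V_max / V_min)
   = 20 * log10(2^23)
   = 20 * 23 * log10(2)
   = 138.47 dB

138.47 dB


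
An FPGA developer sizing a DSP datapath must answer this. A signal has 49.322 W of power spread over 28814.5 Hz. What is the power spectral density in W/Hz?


Power spectral density:
PSD = P / BW
    = 49.322 / 28814.5
    = 0.00171171 W/Hz

0.00171171 W/Hz


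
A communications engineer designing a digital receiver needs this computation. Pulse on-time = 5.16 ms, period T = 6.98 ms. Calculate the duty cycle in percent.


Duty cycle as a percentage:
DC = (t_on / T) * 100
   = (5.16 / 6.98) * 100
   = 0.739255 * 100
   = 73.93 %

73.93 %


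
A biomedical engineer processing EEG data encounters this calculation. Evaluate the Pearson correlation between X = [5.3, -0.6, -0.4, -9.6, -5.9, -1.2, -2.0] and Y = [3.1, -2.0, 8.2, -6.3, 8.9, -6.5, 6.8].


Pearson correlation coefficient (population):
r = cov(X,Y) / (std(X) * std(Y))
Mean X = -2.0571, Mean Y = 1.7429
Cov(X,Y) = 5.945306
Std(X) = 4.332554, Std(Y) = 6.175726
r = 0.2222

0.2222


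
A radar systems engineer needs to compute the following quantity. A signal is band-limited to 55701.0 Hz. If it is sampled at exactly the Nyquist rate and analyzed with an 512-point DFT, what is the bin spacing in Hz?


Step 1 — Nyquist sampling rate:
fs = 2 * fmax = 2 * 55701.0 = 111402.0 Hz

Step 2 — DFT bin spacing:
df = fs / N = 111402.0 / 512 = 217.582 Hz

217.582 Hz


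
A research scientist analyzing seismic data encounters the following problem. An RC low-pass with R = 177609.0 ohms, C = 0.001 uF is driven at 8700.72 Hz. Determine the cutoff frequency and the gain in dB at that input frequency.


Step 1 — cutoff frequency:
fc = 1 / (2*pi*R*C)
C = 0.001 uF = 1e-09 F
fc = 1 / (2*pi*177609.0*1e-09)
   = 896.097 Hz

Step 2 — magnitude at f = 8700.72 Hz:
|H(f)| = 1 / sqrt(1 + (f/fc)^2)
f/fc = 8700.72 / 896.097 = 9.709574
|H| = 1 / sqrt(1 + 94.275827) = 0.1024492
|H|_dB = 20*log10(0.1024492) = -19.79 dB

fc = 896.097 Hz; |H(8700.72 Hz)| = -19.79 dB


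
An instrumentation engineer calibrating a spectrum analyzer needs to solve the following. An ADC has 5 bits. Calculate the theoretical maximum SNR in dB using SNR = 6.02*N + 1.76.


Theoretical SNR for a full-scale sinusoid:
SNR = 6.02 * N + 1.76
    = 6.02 * 5 + 1.76
    = 30.1 + 1.76
    = 31.86 dB

31.86 dB


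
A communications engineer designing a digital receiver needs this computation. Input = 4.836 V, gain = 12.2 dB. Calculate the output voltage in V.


Output voltage from dB gain:
V_out = V_in * 10^(gain_dB / 20)
      = 4.836 * 10^(12.2 / 20)
      = 4.836 * 4.073803
      = 19.7009 V

19.7009 V


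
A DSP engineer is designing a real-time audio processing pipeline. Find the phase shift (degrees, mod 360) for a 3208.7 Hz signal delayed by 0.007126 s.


Phase shift from frequency and time delay:
phi = 360 * f * t_delay
    = 360 * 3208.7 * 0.007126
    = 8231.47 degrees
    mod 360 = 311.47 degrees

311.47 degrees


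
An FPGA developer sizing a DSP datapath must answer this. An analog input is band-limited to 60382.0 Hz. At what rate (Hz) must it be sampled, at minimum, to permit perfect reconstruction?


The Nyquist rate is twice the maximum frequency component.
fs_min = 2 * fmax
      = 2 * 60382.0
      = 120764.0 Hz

120764.0


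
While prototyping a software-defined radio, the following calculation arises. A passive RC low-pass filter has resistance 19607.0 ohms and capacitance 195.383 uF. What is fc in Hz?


Cutoff frequency of a first-order RC filter:
fc = 1 / (2 * pi * R * C)
C = 195.383 uF = 0.000195383 F
fc = 1 / (2 * pi * 19607.0 * 0.000195383)
   = 1 / 24.070094252668
   = 0.041545 Hz

0.041545 Hz


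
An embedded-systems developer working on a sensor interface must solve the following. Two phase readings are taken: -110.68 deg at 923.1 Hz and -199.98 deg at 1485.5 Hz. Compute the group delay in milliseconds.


Group delay from phase difference:
tau = -d(phi)/d(omega)
d(phi) = -89.3 deg = -1.558579 rad
d(omega) = 2*pi*(1485.5 - 923.1) = 3533.6634 rad/s
tau = -(-1.558579) / 3533.6634
    = 0.4411 ms

0.4411 ms


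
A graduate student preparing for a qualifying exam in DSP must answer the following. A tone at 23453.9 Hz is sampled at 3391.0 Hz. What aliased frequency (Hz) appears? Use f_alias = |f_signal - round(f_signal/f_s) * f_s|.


Compute the nearest integer multiple of fs to the signal:
n = round(23453.9 / 3391.0) = 7
f_alias = |23453.9 - 7 * 3391.0|
        = |23453.9 - 23737.0|
        = 283.1 Hz

283.1


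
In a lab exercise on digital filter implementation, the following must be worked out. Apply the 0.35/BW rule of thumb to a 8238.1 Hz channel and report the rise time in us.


Rise time from bandwidth relationship:
tr = 0.35 / BW
   = 0.35 / 8238.1
   = 4.248552457e-05 s
   = 42.4855 us

42.4855 us


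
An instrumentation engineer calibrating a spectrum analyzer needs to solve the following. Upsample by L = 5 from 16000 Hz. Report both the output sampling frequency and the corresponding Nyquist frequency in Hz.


Step 1 — output sample rate after interpolation by L:
fs_out = L * fs_in = 5 * 16000 = 80000 Hz

Step 2 — Nyquist frequency of the output stream:
f_Nyq = fs_out / 2 = 80000 / 2 = 40000.0 Hz

fs_out = 80000 Hz; f_Nyquist = 40000.0 Hz


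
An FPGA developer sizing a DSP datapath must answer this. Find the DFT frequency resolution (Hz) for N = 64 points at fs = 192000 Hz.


DFT frequency resolution:
df = fs / N
   = 192000 / 64
   = 3000.0 Hz

3000.0 Hz
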